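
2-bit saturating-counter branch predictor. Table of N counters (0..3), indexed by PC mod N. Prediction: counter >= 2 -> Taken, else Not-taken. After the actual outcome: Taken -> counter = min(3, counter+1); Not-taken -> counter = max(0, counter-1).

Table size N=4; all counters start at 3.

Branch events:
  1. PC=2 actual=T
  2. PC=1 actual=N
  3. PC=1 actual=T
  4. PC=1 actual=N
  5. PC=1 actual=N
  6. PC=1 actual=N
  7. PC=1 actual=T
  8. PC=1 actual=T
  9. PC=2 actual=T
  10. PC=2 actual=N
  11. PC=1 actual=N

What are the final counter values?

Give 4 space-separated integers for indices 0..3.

Ev 1: PC=2 idx=2 pred=T actual=T -> ctr[2]=3
Ev 2: PC=1 idx=1 pred=T actual=N -> ctr[1]=2
Ev 3: PC=1 idx=1 pred=T actual=T -> ctr[1]=3
Ev 4: PC=1 idx=1 pred=T actual=N -> ctr[1]=2
Ev 5: PC=1 idx=1 pred=T actual=N -> ctr[1]=1
Ev 6: PC=1 idx=1 pred=N actual=N -> ctr[1]=0
Ev 7: PC=1 idx=1 pred=N actual=T -> ctr[1]=1
Ev 8: PC=1 idx=1 pred=N actual=T -> ctr[1]=2
Ev 9: PC=2 idx=2 pred=T actual=T -> ctr[2]=3
Ev 10: PC=2 idx=2 pred=T actual=N -> ctr[2]=2
Ev 11: PC=1 idx=1 pred=T actual=N -> ctr[1]=1

Answer: 3 1 2 3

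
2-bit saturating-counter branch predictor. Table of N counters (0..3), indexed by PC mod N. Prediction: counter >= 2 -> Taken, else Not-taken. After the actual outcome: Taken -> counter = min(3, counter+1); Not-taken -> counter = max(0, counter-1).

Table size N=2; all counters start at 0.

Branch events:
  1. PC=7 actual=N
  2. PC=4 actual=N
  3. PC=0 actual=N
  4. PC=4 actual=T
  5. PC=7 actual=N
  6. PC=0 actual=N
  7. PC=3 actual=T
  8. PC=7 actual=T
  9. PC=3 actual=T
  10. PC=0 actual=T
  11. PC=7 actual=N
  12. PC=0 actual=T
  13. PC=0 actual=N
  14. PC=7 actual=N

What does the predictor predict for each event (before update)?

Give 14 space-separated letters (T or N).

Ev 1: PC=7 idx=1 pred=N actual=N -> ctr[1]=0
Ev 2: PC=4 idx=0 pred=N actual=N -> ctr[0]=0
Ev 3: PC=0 idx=0 pred=N actual=N -> ctr[0]=0
Ev 4: PC=4 idx=0 pred=N actual=T -> ctr[0]=1
Ev 5: PC=7 idx=1 pred=N actual=N -> ctr[1]=0
Ev 6: PC=0 idx=0 pred=N actual=N -> ctr[0]=0
Ev 7: PC=3 idx=1 pred=N actual=T -> ctr[1]=1
Ev 8: PC=7 idx=1 pred=N actual=T -> ctr[1]=2
Ev 9: PC=3 idx=1 pred=T actual=T -> ctr[1]=3
Ev 10: PC=0 idx=0 pred=N actual=T -> ctr[0]=1
Ev 11: PC=7 idx=1 pred=T actual=N -> ctr[1]=2
Ev 12: PC=0 idx=0 pred=N actual=T -> ctr[0]=2
Ev 13: PC=0 idx=0 pred=T actual=N -> ctr[0]=1
Ev 14: PC=7 idx=1 pred=T actual=N -> ctr[1]=1

Answer: N N N N N N N N T N T N T T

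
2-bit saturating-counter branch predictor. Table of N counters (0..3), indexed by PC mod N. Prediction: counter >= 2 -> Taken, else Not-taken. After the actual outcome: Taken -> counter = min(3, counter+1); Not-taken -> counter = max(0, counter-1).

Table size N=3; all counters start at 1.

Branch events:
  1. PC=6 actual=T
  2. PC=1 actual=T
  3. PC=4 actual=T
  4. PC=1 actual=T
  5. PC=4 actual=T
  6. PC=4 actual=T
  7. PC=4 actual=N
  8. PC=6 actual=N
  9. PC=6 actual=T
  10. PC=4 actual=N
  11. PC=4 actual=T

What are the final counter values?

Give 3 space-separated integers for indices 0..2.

Answer: 2 2 1

Derivation:
Ev 1: PC=6 idx=0 pred=N actual=T -> ctr[0]=2
Ev 2: PC=1 idx=1 pred=N actual=T -> ctr[1]=2
Ev 3: PC=4 idx=1 pred=T actual=T -> ctr[1]=3
Ev 4: PC=1 idx=1 pred=T actual=T -> ctr[1]=3
Ev 5: PC=4 idx=1 pred=T actual=T -> ctr[1]=3
Ev 6: PC=4 idx=1 pred=T actual=T -> ctr[1]=3
Ev 7: PC=4 idx=1 pred=T actual=N -> ctr[1]=2
Ev 8: PC=6 idx=0 pred=T actual=N -> ctr[0]=1
Ev 9: PC=6 idx=0 pred=N actual=T -> ctr[0]=2
Ev 10: PC=4 idx=1 pred=T actual=N -> ctr[1]=1
Ev 11: PC=4 idx=1 pred=N actual=T -> ctr[1]=2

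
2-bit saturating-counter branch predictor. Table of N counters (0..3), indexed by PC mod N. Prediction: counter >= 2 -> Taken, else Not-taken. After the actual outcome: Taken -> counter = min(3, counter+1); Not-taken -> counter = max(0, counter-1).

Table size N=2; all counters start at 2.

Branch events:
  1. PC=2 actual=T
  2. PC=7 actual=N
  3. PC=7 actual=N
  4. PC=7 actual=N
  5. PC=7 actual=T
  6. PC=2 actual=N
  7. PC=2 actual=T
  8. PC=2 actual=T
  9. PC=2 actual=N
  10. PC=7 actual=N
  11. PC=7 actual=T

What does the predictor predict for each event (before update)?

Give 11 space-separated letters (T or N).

Answer: T T N N N T T T T N N

Derivation:
Ev 1: PC=2 idx=0 pred=T actual=T -> ctr[0]=3
Ev 2: PC=7 idx=1 pred=T actual=N -> ctr[1]=1
Ev 3: PC=7 idx=1 pred=N actual=N -> ctr[1]=0
Ev 4: PC=7 idx=1 pred=N actual=N -> ctr[1]=0
Ev 5: PC=7 idx=1 pred=N actual=T -> ctr[1]=1
Ev 6: PC=2 idx=0 pred=T actual=N -> ctr[0]=2
Ev 7: PC=2 idx=0 pred=T actual=T -> ctr[0]=3
Ev 8: PC=2 idx=0 pred=T actual=T -> ctr[0]=3
Ev 9: PC=2 idx=0 pred=T actual=N -> ctr[0]=2
Ev 10: PC=7 idx=1 pred=N actual=N -> ctr[1]=0
Ev 11: PC=7 idx=1 pred=N actual=T -> ctr[1]=1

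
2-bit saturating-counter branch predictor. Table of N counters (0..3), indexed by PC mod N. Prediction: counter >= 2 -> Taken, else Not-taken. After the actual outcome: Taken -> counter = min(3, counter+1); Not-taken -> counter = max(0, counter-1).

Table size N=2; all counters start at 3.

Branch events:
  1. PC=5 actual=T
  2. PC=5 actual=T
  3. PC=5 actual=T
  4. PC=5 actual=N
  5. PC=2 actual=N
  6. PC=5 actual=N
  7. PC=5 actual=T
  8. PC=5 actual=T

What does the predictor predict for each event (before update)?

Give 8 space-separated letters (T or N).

Ev 1: PC=5 idx=1 pred=T actual=T -> ctr[1]=3
Ev 2: PC=5 idx=1 pred=T actual=T -> ctr[1]=3
Ev 3: PC=5 idx=1 pred=T actual=T -> ctr[1]=3
Ev 4: PC=5 idx=1 pred=T actual=N -> ctr[1]=2
Ev 5: PC=2 idx=0 pred=T actual=N -> ctr[0]=2
Ev 6: PC=5 idx=1 pred=T actual=N -> ctr[1]=1
Ev 7: PC=5 idx=1 pred=N actual=T -> ctr[1]=2
Ev 8: PC=5 idx=1 pred=T actual=T -> ctr[1]=3

Answer: T T T T T T N T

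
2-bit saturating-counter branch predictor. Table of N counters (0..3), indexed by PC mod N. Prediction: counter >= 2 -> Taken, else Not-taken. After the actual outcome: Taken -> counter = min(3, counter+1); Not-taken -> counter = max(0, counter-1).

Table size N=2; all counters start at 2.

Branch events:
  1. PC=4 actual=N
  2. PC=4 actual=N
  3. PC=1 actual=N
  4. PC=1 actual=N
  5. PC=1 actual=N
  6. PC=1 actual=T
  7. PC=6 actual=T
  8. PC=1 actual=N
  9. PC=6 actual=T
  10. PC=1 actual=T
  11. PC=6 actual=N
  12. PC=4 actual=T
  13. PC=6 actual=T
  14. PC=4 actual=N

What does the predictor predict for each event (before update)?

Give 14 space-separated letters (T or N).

Ev 1: PC=4 idx=0 pred=T actual=N -> ctr[0]=1
Ev 2: PC=4 idx=0 pred=N actual=N -> ctr[0]=0
Ev 3: PC=1 idx=1 pred=T actual=N -> ctr[1]=1
Ev 4: PC=1 idx=1 pred=N actual=N -> ctr[1]=0
Ev 5: PC=1 idx=1 pred=N actual=N -> ctr[1]=0
Ev 6: PC=1 idx=1 pred=N actual=T -> ctr[1]=1
Ev 7: PC=6 idx=0 pred=N actual=T -> ctr[0]=1
Ev 8: PC=1 idx=1 pred=N actual=N -> ctr[1]=0
Ev 9: PC=6 idx=0 pred=N actual=T -> ctr[0]=2
Ev 10: PC=1 idx=1 pred=N actual=T -> ctr[1]=1
Ev 11: PC=6 idx=0 pred=T actual=N -> ctr[0]=1
Ev 12: PC=4 idx=0 pred=N actual=T -> ctr[0]=2
Ev 13: PC=6 idx=0 pred=T actual=T -> ctr[0]=3
Ev 14: PC=4 idx=0 pred=T actual=N -> ctr[0]=2

Answer: T N T N N N N N N N T N T T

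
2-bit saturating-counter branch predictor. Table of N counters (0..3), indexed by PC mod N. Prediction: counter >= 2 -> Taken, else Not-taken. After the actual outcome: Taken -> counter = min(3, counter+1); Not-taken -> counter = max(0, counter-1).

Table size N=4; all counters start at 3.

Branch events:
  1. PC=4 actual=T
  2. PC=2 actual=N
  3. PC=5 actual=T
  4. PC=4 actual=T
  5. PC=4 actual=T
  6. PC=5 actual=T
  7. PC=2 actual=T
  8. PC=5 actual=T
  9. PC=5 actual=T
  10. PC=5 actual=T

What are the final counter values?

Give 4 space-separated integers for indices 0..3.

Ev 1: PC=4 idx=0 pred=T actual=T -> ctr[0]=3
Ev 2: PC=2 idx=2 pred=T actual=N -> ctr[2]=2
Ev 3: PC=5 idx=1 pred=T actual=T -> ctr[1]=3
Ev 4: PC=4 idx=0 pred=T actual=T -> ctr[0]=3
Ev 5: PC=4 idx=0 pred=T actual=T -> ctr[0]=3
Ev 6: PC=5 idx=1 pred=T actual=T -> ctr[1]=3
Ev 7: PC=2 idx=2 pred=T actual=T -> ctr[2]=3
Ev 8: PC=5 idx=1 pred=T actual=T -> ctr[1]=3
Ev 9: PC=5 idx=1 pred=T actual=T -> ctr[1]=3
Ev 10: PC=5 idx=1 pred=T actual=T -> ctr[1]=3

Answer: 3 3 3 3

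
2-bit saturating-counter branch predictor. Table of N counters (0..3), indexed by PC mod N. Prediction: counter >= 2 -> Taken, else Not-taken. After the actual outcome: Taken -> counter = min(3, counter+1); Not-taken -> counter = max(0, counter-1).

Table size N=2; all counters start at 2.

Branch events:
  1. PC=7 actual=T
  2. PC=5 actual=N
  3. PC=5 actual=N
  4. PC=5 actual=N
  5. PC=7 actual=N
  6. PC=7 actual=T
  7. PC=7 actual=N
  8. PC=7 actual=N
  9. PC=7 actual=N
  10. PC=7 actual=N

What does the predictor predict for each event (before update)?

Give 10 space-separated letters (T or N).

Answer: T T T N N N N N N N

Derivation:
Ev 1: PC=7 idx=1 pred=T actual=T -> ctr[1]=3
Ev 2: PC=5 idx=1 pred=T actual=N -> ctr[1]=2
Ev 3: PC=5 idx=1 pred=T actual=N -> ctr[1]=1
Ev 4: PC=5 idx=1 pred=N actual=N -> ctr[1]=0
Ev 5: PC=7 idx=1 pred=N actual=N -> ctr[1]=0
Ev 6: PC=7 idx=1 pred=N actual=T -> ctr[1]=1
Ev 7: PC=7 idx=1 pred=N actual=N -> ctr[1]=0
Ev 8: PC=7 idx=1 pred=N actual=N -> ctr[1]=0
Ev 9: PC=7 idx=1 pred=N actual=N -> ctr[1]=0
Ev 10: PC=7 idx=1 pred=N actual=N -> ctr[1]=0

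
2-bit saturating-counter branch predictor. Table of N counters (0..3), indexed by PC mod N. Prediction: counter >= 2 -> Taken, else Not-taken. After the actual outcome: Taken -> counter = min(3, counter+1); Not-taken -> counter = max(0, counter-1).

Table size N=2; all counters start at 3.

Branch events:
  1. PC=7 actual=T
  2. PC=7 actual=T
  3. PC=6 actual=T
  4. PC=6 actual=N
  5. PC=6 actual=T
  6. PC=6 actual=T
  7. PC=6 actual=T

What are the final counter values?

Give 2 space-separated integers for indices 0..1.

Ev 1: PC=7 idx=1 pred=T actual=T -> ctr[1]=3
Ev 2: PC=7 idx=1 pred=T actual=T -> ctr[1]=3
Ev 3: PC=6 idx=0 pred=T actual=T -> ctr[0]=3
Ev 4: PC=6 idx=0 pred=T actual=N -> ctr[0]=2
Ev 5: PC=6 idx=0 pred=T actual=T -> ctr[0]=3
Ev 6: PC=6 idx=0 pred=T actual=T -> ctr[0]=3
Ev 7: PC=6 idx=0 pred=T actual=T -> ctr[0]=3

Answer: 3 3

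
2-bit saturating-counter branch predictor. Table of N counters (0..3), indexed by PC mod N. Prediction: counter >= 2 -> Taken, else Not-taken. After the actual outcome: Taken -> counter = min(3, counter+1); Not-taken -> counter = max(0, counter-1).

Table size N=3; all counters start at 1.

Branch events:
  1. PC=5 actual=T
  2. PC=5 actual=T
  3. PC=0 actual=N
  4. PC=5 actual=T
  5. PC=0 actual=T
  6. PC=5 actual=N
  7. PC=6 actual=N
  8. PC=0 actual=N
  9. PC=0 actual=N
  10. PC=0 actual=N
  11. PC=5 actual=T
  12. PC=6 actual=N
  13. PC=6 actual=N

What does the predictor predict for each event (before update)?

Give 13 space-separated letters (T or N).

Answer: N T N T N T N N N N T N N

Derivation:
Ev 1: PC=5 idx=2 pred=N actual=T -> ctr[2]=2
Ev 2: PC=5 idx=2 pred=T actual=T -> ctr[2]=3
Ev 3: PC=0 idx=0 pred=N actual=N -> ctr[0]=0
Ev 4: PC=5 idx=2 pred=T actual=T -> ctr[2]=3
Ev 5: PC=0 idx=0 pred=N actual=T -> ctr[0]=1
Ev 6: PC=5 idx=2 pred=T actual=N -> ctr[2]=2
Ev 7: PC=6 idx=0 pred=N actual=N -> ctr[0]=0
Ev 8: PC=0 idx=0 pred=N actual=N -> ctr[0]=0
Ev 9: PC=0 idx=0 pred=N actual=N -> ctr[0]=0
Ev 10: PC=0 idx=0 pred=N actual=N -> ctr[0]=0
Ev 11: PC=5 idx=2 pred=T actual=T -> ctr[2]=3
Ev 12: PC=6 idx=0 pred=N actual=N -> ctr[0]=0
Ev 13: PC=6 idx=0 pred=N actual=N -> ctr[0]=0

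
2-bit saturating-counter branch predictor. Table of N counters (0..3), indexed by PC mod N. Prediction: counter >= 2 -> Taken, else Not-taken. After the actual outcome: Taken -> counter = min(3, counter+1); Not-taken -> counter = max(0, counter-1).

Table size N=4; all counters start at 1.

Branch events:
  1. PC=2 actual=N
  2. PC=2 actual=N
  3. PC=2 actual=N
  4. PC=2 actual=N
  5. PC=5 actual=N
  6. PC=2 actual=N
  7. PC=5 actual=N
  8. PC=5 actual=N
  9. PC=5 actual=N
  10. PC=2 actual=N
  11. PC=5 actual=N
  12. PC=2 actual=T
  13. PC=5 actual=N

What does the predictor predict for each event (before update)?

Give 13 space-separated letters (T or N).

Ev 1: PC=2 idx=2 pred=N actual=N -> ctr[2]=0
Ev 2: PC=2 idx=2 pred=N actual=N -> ctr[2]=0
Ev 3: PC=2 idx=2 pred=N actual=N -> ctr[2]=0
Ev 4: PC=2 idx=2 pred=N actual=N -> ctr[2]=0
Ev 5: PC=5 idx=1 pred=N actual=N -> ctr[1]=0
Ev 6: PC=2 idx=2 pred=N actual=N -> ctr[2]=0
Ev 7: PC=5 idx=1 pred=N actual=N -> ctr[1]=0
Ev 8: PC=5 idx=1 pred=N actual=N -> ctr[1]=0
Ev 9: PC=5 idx=1 pred=N actual=N -> ctr[1]=0
Ev 10: PC=2 idx=2 pred=N actual=N -> ctr[2]=0
Ev 11: PC=5 idx=1 pred=N actual=N -> ctr[1]=0
Ev 12: PC=2 idx=2 pred=N actual=T -> ctr[2]=1
Ev 13: PC=5 idx=1 pred=N actual=N -> ctr[1]=0

Answer: N N N N N N N N N N N N N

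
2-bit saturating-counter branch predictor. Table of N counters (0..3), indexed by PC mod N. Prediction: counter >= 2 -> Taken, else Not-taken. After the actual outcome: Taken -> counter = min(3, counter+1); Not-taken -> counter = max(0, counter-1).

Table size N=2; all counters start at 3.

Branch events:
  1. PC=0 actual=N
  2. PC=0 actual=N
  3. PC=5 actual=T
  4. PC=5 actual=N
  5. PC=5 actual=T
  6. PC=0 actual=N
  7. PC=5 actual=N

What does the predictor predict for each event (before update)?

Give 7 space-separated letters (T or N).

Answer: T T T T T N T

Derivation:
Ev 1: PC=0 idx=0 pred=T actual=N -> ctr[0]=2
Ev 2: PC=0 idx=0 pred=T actual=N -> ctr[0]=1
Ev 3: PC=5 idx=1 pred=T actual=T -> ctr[1]=3
Ev 4: PC=5 idx=1 pred=T actual=N -> ctr[1]=2
Ev 5: PC=5 idx=1 pred=T actual=T -> ctr[1]=3
Ev 6: PC=0 idx=0 pred=N actual=N -> ctr[0]=0
Ev 7: PC=5 idx=1 pred=T actual=N -> ctr[1]=2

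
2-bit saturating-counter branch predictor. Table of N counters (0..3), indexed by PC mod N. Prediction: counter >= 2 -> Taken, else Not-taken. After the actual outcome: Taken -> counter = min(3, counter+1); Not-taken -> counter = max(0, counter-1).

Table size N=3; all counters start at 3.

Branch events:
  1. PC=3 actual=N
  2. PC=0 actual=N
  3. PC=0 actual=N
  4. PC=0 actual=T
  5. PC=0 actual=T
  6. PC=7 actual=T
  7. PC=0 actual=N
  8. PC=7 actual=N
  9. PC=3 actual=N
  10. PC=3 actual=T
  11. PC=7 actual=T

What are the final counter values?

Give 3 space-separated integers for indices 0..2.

Ev 1: PC=3 idx=0 pred=T actual=N -> ctr[0]=2
Ev 2: PC=0 idx=0 pred=T actual=N -> ctr[0]=1
Ev 3: PC=0 idx=0 pred=N actual=N -> ctr[0]=0
Ev 4: PC=0 idx=0 pred=N actual=T -> ctr[0]=1
Ev 5: PC=0 idx=0 pred=N actual=T -> ctr[0]=2
Ev 6: PC=7 idx=1 pred=T actual=T -> ctr[1]=3
Ev 7: PC=0 idx=0 pred=T actual=N -> ctr[0]=1
Ev 8: PC=7 idx=1 pred=T actual=N -> ctr[1]=2
Ev 9: PC=3 idx=0 pred=N actual=N -> ctr[0]=0
Ev 10: PC=3 idx=0 pred=N actual=T -> ctr[0]=1
Ev 11: PC=7 idx=1 pred=T actual=T -> ctr[1]=3

Answer: 1 3 3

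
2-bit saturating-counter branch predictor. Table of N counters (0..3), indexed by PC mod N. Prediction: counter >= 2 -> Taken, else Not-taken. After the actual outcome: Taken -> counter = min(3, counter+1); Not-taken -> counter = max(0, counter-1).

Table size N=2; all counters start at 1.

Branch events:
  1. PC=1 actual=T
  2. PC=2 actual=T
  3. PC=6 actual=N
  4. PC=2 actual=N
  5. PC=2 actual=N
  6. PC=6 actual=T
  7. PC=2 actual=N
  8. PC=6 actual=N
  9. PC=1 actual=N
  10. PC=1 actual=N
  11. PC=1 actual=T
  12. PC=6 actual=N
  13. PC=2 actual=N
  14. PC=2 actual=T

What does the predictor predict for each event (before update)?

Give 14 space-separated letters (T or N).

Ev 1: PC=1 idx=1 pred=N actual=T -> ctr[1]=2
Ev 2: PC=2 idx=0 pred=N actual=T -> ctr[0]=2
Ev 3: PC=6 idx=0 pred=T actual=N -> ctr[0]=1
Ev 4: PC=2 idx=0 pred=N actual=N -> ctr[0]=0
Ev 5: PC=2 idx=0 pred=N actual=N -> ctr[0]=0
Ev 6: PC=6 idx=0 pred=N actual=T -> ctr[0]=1
Ev 7: PC=2 idx=0 pred=N actual=N -> ctr[0]=0
Ev 8: PC=6 idx=0 pred=N actual=N -> ctr[0]=0
Ev 9: PC=1 idx=1 pred=T actual=N -> ctr[1]=1
Ev 10: PC=1 idx=1 pred=N actual=N -> ctr[1]=0
Ev 11: PC=1 idx=1 pred=N actual=T -> ctr[1]=1
Ev 12: PC=6 idx=0 pred=N actual=N -> ctr[0]=0
Ev 13: PC=2 idx=0 pred=N actual=N -> ctr[0]=0
Ev 14: PC=2 idx=0 pred=N actual=T -> ctr[0]=1

Answer: N N T N N N N N T N N N N N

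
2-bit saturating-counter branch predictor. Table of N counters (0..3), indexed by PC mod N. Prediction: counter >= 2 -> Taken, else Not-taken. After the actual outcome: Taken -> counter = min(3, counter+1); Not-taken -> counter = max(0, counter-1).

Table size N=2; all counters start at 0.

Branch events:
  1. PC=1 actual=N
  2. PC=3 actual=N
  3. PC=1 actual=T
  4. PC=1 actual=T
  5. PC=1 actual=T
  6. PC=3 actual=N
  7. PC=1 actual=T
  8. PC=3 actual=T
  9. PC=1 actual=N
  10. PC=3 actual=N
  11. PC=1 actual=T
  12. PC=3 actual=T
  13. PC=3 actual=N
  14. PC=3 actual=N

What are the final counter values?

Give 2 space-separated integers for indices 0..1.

Ev 1: PC=1 idx=1 pred=N actual=N -> ctr[1]=0
Ev 2: PC=3 idx=1 pred=N actual=N -> ctr[1]=0
Ev 3: PC=1 idx=1 pred=N actual=T -> ctr[1]=1
Ev 4: PC=1 idx=1 pred=N actual=T -> ctr[1]=2
Ev 5: PC=1 idx=1 pred=T actual=T -> ctr[1]=3
Ev 6: PC=3 idx=1 pred=T actual=N -> ctr[1]=2
Ev 7: PC=1 idx=1 pred=T actual=T -> ctr[1]=3
Ev 8: PC=3 idx=1 pred=T actual=T -> ctr[1]=3
Ev 9: PC=1 idx=1 pred=T actual=N -> ctr[1]=2
Ev 10: PC=3 idx=1 pred=T actual=N -> ctr[1]=1
Ev 11: PC=1 idx=1 pred=N actual=T -> ctr[1]=2
Ev 12: PC=3 idx=1 pred=T actual=T -> ctr[1]=3
Ev 13: PC=3 idx=1 pred=T actual=N -> ctr[1]=2
Ev 14: PC=3 idx=1 pred=T actual=N -> ctr[1]=1

Answer: 0 1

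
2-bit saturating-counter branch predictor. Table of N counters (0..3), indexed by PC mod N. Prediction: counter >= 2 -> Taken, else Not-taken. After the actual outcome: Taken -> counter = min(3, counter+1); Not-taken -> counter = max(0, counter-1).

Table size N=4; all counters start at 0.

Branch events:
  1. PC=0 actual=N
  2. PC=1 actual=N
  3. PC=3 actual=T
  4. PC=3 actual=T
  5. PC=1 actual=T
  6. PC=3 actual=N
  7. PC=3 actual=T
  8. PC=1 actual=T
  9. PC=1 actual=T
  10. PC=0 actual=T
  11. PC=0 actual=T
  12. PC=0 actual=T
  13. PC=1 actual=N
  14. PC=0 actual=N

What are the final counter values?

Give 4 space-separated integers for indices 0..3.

Answer: 2 2 0 2

Derivation:
Ev 1: PC=0 idx=0 pred=N actual=N -> ctr[0]=0
Ev 2: PC=1 idx=1 pred=N actual=N -> ctr[1]=0
Ev 3: PC=3 idx=3 pred=N actual=T -> ctr[3]=1
Ev 4: PC=3 idx=3 pred=N actual=T -> ctr[3]=2
Ev 5: PC=1 idx=1 pred=N actual=T -> ctr[1]=1
Ev 6: PC=3 idx=3 pred=T actual=N -> ctr[3]=1
Ev 7: PC=3 idx=3 pred=N actual=T -> ctr[3]=2
Ev 8: PC=1 idx=1 pred=N actual=T -> ctr[1]=2
Ev 9: PC=1 idx=1 pred=T actual=T -> ctr[1]=3
Ev 10: PC=0 idx=0 pred=N actual=T -> ctr[0]=1
Ev 11: PC=0 idx=0 pred=N actual=T -> ctr[0]=2
Ev 12: PC=0 idx=0 pred=T actual=T -> ctr[0]=3
Ev 13: PC=1 idx=1 pred=T actual=N -> ctr[1]=2
Ev 14: PC=0 idx=0 pred=T actual=N -> ctr[0]=2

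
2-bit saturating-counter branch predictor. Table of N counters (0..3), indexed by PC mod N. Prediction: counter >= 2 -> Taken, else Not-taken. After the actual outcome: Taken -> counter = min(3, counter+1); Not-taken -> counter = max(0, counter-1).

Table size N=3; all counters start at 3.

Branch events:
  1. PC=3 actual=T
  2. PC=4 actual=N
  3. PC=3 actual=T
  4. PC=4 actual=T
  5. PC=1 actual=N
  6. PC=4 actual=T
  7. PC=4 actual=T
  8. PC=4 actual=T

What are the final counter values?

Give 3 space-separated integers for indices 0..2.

Answer: 3 3 3

Derivation:
Ev 1: PC=3 idx=0 pred=T actual=T -> ctr[0]=3
Ev 2: PC=4 idx=1 pred=T actual=N -> ctr[1]=2
Ev 3: PC=3 idx=0 pred=T actual=T -> ctr[0]=3
Ev 4: PC=4 idx=1 pred=T actual=T -> ctr[1]=3
Ev 5: PC=1 idx=1 pred=T actual=N -> ctr[1]=2
Ev 6: PC=4 idx=1 pred=T actual=T -> ctr[1]=3
Ev 7: PC=4 idx=1 pred=T actual=T -> ctr[1]=3
Ev 8: PC=4 idx=1 pred=T actual=T -> ctr[1]=3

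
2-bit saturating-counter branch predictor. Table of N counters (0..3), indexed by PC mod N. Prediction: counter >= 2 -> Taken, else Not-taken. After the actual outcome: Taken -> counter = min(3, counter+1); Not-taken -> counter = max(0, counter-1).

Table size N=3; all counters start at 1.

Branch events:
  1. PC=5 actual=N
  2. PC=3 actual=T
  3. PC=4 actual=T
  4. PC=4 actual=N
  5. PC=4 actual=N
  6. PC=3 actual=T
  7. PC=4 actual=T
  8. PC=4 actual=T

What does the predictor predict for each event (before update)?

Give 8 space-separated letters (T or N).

Ev 1: PC=5 idx=2 pred=N actual=N -> ctr[2]=0
Ev 2: PC=3 idx=0 pred=N actual=T -> ctr[0]=2
Ev 3: PC=4 idx=1 pred=N actual=T -> ctr[1]=2
Ev 4: PC=4 idx=1 pred=T actual=N -> ctr[1]=1
Ev 5: PC=4 idx=1 pred=N actual=N -> ctr[1]=0
Ev 6: PC=3 idx=0 pred=T actual=T -> ctr[0]=3
Ev 7: PC=4 idx=1 pred=N actual=T -> ctr[1]=1
Ev 8: PC=4 idx=1 pred=N actual=T -> ctr[1]=2

Answer: N N N T N T N N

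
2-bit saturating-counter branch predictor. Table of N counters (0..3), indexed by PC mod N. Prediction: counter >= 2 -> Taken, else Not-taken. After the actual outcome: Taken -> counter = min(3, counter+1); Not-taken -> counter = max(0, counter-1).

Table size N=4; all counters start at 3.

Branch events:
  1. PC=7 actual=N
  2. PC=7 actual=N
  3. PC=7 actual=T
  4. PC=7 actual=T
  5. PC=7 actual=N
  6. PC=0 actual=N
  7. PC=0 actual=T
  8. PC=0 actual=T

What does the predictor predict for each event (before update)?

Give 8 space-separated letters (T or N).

Answer: T T N T T T T T

Derivation:
Ev 1: PC=7 idx=3 pred=T actual=N -> ctr[3]=2
Ev 2: PC=7 idx=3 pred=T actual=N -> ctr[3]=1
Ev 3: PC=7 idx=3 pred=N actual=T -> ctr[3]=2
Ev 4: PC=7 idx=3 pred=T actual=T -> ctr[3]=3
Ev 5: PC=7 idx=3 pred=T actual=N -> ctr[3]=2
Ev 6: PC=0 idx=0 pred=T actual=N -> ctr[0]=2
Ev 7: PC=0 idx=0 pred=T actual=T -> ctr[0]=3
Ev 8: PC=0 idx=0 pred=T actual=T -> ctr[0]=3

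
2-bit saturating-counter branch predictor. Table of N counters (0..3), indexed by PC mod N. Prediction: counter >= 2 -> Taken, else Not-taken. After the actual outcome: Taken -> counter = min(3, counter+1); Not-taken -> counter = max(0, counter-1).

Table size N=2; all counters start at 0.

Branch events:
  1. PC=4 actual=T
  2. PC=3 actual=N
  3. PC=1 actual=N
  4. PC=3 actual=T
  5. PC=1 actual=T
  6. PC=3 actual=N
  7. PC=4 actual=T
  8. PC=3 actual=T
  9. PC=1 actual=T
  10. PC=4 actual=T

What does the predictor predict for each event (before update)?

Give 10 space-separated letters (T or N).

Answer: N N N N N T N N T T

Derivation:
Ev 1: PC=4 idx=0 pred=N actual=T -> ctr[0]=1
Ev 2: PC=3 idx=1 pred=N actual=N -> ctr[1]=0
Ev 3: PC=1 idx=1 pred=N actual=N -> ctr[1]=0
Ev 4: PC=3 idx=1 pred=N actual=T -> ctr[1]=1
Ev 5: PC=1 idx=1 pred=N actual=T -> ctr[1]=2
Ev 6: PC=3 idx=1 pred=T actual=N -> ctr[1]=1
Ev 7: PC=4 idx=0 pred=N actual=T -> ctr[0]=2
Ev 8: PC=3 idx=1 pred=N actual=T -> ctr[1]=2
Ev 9: PC=1 idx=1 pred=T actual=T -> ctr[1]=3
Ev 10: PC=4 idx=0 pred=T actual=T -> ctr[0]=3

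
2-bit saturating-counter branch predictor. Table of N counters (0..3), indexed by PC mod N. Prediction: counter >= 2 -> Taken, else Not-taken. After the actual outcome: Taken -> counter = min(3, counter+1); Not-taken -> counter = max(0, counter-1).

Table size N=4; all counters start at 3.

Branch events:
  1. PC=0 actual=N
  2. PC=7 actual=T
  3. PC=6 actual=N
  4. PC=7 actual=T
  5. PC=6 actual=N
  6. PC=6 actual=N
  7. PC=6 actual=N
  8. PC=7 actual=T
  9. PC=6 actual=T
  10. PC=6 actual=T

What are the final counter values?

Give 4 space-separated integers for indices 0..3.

Answer: 2 3 2 3

Derivation:
Ev 1: PC=0 idx=0 pred=T actual=N -> ctr[0]=2
Ev 2: PC=7 idx=3 pred=T actual=T -> ctr[3]=3
Ev 3: PC=6 idx=2 pred=T actual=N -> ctr[2]=2
Ev 4: PC=7 idx=3 pred=T actual=T -> ctr[3]=3
Ev 5: PC=6 idx=2 pred=T actual=N -> ctr[2]=1
Ev 6: PC=6 idx=2 pred=N actual=N -> ctr[2]=0
Ev 7: PC=6 idx=2 pred=N actual=N -> ctr[2]=0
Ev 8: PC=7 idx=3 pred=T actual=T -> ctr[3]=3
Ev 9: PC=6 idx=2 pred=N actual=T -> ctr[2]=1
Ev 10: PC=6 idx=2 pred=N actual=T -> ctr[2]=2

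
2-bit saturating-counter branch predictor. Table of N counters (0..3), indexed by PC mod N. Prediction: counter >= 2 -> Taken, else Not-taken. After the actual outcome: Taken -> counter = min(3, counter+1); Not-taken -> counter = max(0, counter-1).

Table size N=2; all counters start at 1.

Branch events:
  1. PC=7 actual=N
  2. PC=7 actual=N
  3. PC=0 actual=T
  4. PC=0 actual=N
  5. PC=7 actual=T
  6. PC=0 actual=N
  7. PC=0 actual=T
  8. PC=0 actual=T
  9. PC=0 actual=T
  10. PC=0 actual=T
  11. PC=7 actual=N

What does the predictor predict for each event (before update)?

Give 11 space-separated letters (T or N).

Answer: N N N T N N N N T T N

Derivation:
Ev 1: PC=7 idx=1 pred=N actual=N -> ctr[1]=0
Ev 2: PC=7 idx=1 pred=N actual=N -> ctr[1]=0
Ev 3: PC=0 idx=0 pred=N actual=T -> ctr[0]=2
Ev 4: PC=0 idx=0 pred=T actual=N -> ctr[0]=1
Ev 5: PC=7 idx=1 pred=N actual=T -> ctr[1]=1
Ev 6: PC=0 idx=0 pred=N actual=N -> ctr[0]=0
Ev 7: PC=0 idx=0 pred=N actual=T -> ctr[0]=1
Ev 8: PC=0 idx=0 pred=N actual=T -> ctr[0]=2
Ev 9: PC=0 idx=0 pred=T actual=T -> ctr[0]=3
Ev 10: PC=0 idx=0 pred=T actual=T -> ctr[0]=3
Ev 11: PC=7 idx=1 pred=N actual=N -> ctr[1]=0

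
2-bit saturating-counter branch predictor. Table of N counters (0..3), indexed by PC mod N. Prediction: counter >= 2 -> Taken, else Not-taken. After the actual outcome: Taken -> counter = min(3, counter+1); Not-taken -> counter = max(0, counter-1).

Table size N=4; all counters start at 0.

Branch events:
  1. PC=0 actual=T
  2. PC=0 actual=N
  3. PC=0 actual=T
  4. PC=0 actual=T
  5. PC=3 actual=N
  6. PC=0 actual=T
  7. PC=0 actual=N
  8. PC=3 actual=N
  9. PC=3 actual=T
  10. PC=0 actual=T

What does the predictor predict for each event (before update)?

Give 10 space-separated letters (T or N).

Ev 1: PC=0 idx=0 pred=N actual=T -> ctr[0]=1
Ev 2: PC=0 idx=0 pred=N actual=N -> ctr[0]=0
Ev 3: PC=0 idx=0 pred=N actual=T -> ctr[0]=1
Ev 4: PC=0 idx=0 pred=N actual=T -> ctr[0]=2
Ev 5: PC=3 idx=3 pred=N actual=N -> ctr[3]=0
Ev 6: PC=0 idx=0 pred=T actual=T -> ctr[0]=3
Ev 7: PC=0 idx=0 pred=T actual=N -> ctr[0]=2
Ev 8: PC=3 idx=3 pred=N actual=N -> ctr[3]=0
Ev 9: PC=3 idx=3 pred=N actual=T -> ctr[3]=1
Ev 10: PC=0 idx=0 pred=T actual=T -> ctr[0]=3

Answer: N N N N N T T N N T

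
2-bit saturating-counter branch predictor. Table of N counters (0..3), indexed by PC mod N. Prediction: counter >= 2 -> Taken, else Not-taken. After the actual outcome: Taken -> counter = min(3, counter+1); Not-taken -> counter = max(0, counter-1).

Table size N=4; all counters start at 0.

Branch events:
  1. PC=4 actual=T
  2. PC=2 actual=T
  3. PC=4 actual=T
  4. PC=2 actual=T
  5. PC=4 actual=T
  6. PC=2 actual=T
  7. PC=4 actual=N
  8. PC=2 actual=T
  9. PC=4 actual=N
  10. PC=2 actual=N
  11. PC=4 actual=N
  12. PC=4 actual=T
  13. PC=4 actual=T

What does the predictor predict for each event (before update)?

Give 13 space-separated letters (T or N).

Answer: N N N N T T T T T T N N N

Derivation:
Ev 1: PC=4 idx=0 pred=N actual=T -> ctr[0]=1
Ev 2: PC=2 idx=2 pred=N actual=T -> ctr[2]=1
Ev 3: PC=4 idx=0 pred=N actual=T -> ctr[0]=2
Ev 4: PC=2 idx=2 pred=N actual=T -> ctr[2]=2
Ev 5: PC=4 idx=0 pred=T actual=T -> ctr[0]=3
Ev 6: PC=2 idx=2 pred=T actual=T -> ctr[2]=3
Ev 7: PC=4 idx=0 pred=T actual=N -> ctr[0]=2
Ev 8: PC=2 idx=2 pred=T actual=T -> ctr[2]=3
Ev 9: PC=4 idx=0 pred=T actual=N -> ctr[0]=1
Ev 10: PC=2 idx=2 pred=T actual=N -> ctr[2]=2
Ev 11: PC=4 idx=0 pred=N actual=N -> ctr[0]=0
Ev 12: PC=4 idx=0 pred=N actual=T -> ctr[0]=1
Ev 13: PC=4 idx=0 pred=N actual=T -> ctr[0]=2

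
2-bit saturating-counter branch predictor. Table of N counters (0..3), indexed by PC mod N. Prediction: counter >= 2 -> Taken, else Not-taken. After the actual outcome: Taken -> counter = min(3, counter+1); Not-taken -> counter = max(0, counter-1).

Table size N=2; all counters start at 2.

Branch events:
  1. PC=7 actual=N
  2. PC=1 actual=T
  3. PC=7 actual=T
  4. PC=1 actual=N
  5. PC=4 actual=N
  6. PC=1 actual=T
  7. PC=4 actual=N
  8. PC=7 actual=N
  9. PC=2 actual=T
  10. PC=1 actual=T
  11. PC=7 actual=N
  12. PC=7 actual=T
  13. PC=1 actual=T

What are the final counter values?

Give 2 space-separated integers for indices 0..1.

Answer: 1 3

Derivation:
Ev 1: PC=7 idx=1 pred=T actual=N -> ctr[1]=1
Ev 2: PC=1 idx=1 pred=N actual=T -> ctr[1]=2
Ev 3: PC=7 idx=1 pred=T actual=T -> ctr[1]=3
Ev 4: PC=1 idx=1 pred=T actual=N -> ctr[1]=2
Ev 5: PC=4 idx=0 pred=T actual=N -> ctr[0]=1
Ev 6: PC=1 idx=1 pred=T actual=T -> ctr[1]=3
Ev 7: PC=4 idx=0 pred=N actual=N -> ctr[0]=0
Ev 8: PC=7 idx=1 pred=T actual=N -> ctr[1]=2
Ev 9: PC=2 idx=0 pred=N actual=T -> ctr[0]=1
Ev 10: PC=1 idx=1 pred=T actual=T -> ctr[1]=3
Ev 11: PC=7 idx=1 pred=T actual=N -> ctr[1]=2
Ev 12: PC=7 idx=1 pred=T actual=T -> ctr[1]=3
Ev 13: PC=1 idx=1 pred=T actual=T -> ctr[1]=3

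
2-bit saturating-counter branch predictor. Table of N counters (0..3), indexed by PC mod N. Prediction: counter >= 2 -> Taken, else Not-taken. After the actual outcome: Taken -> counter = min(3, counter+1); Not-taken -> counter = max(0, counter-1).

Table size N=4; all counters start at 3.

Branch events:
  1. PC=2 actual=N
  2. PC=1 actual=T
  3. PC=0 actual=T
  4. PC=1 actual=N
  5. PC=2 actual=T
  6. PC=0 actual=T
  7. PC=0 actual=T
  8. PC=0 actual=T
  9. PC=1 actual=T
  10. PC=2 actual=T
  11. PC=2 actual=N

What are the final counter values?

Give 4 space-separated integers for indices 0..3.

Ev 1: PC=2 idx=2 pred=T actual=N -> ctr[2]=2
Ev 2: PC=1 idx=1 pred=T actual=T -> ctr[1]=3
Ev 3: PC=0 idx=0 pred=T actual=T -> ctr[0]=3
Ev 4: PC=1 idx=1 pred=T actual=N -> ctr[1]=2
Ev 5: PC=2 idx=2 pred=T actual=T -> ctr[2]=3
Ev 6: PC=0 idx=0 pred=T actual=T -> ctr[0]=3
Ev 7: PC=0 idx=0 pred=T actual=T -> ctr[0]=3
Ev 8: PC=0 idx=0 pred=T actual=T -> ctr[0]=3
Ev 9: PC=1 idx=1 pred=T actual=T -> ctr[1]=3
Ev 10: PC=2 idx=2 pred=T actual=T -> ctr[2]=3
Ev 11: PC=2 idx=2 pred=T actual=N -> ctr[2]=2

Answer: 3 3 2 3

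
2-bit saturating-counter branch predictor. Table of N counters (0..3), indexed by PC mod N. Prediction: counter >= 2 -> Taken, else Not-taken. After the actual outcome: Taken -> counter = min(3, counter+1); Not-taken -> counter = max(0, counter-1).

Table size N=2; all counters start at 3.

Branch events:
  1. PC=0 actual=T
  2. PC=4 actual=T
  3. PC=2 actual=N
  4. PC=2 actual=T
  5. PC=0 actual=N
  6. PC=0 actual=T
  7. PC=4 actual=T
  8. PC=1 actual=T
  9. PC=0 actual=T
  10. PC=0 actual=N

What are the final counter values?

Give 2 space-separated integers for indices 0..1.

Ev 1: PC=0 idx=0 pred=T actual=T -> ctr[0]=3
Ev 2: PC=4 idx=0 pred=T actual=T -> ctr[0]=3
Ev 3: PC=2 idx=0 pred=T actual=N -> ctr[0]=2
Ev 4: PC=2 idx=0 pred=T actual=T -> ctr[0]=3
Ev 5: PC=0 idx=0 pred=T actual=N -> ctr[0]=2
Ev 6: PC=0 idx=0 pred=T actual=T -> ctr[0]=3
Ev 7: PC=4 idx=0 pred=T actual=T -> ctr[0]=3
Ev 8: PC=1 idx=1 pred=T actual=T -> ctr[1]=3
Ev 9: PC=0 idx=0 pred=T actual=T -> ctr[0]=3
Ev 10: PC=0 idx=0 pred=T actual=N -> ctr[0]=2

Answer: 2 3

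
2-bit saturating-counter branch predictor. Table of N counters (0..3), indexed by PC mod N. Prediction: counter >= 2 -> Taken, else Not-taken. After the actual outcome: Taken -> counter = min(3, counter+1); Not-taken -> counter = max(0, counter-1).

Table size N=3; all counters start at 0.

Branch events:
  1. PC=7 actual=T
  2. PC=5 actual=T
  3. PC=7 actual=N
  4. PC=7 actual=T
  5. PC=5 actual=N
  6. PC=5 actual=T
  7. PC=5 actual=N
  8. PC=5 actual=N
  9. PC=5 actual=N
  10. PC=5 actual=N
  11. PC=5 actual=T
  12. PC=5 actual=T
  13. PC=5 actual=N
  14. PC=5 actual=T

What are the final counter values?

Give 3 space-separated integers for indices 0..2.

Ev 1: PC=7 idx=1 pred=N actual=T -> ctr[1]=1
Ev 2: PC=5 idx=2 pred=N actual=T -> ctr[2]=1
Ev 3: PC=7 idx=1 pred=N actual=N -> ctr[1]=0
Ev 4: PC=7 idx=1 pred=N actual=T -> ctr[1]=1
Ev 5: PC=5 idx=2 pred=N actual=N -> ctr[2]=0
Ev 6: PC=5 idx=2 pred=N actual=T -> ctr[2]=1
Ev 7: PC=5 idx=2 pred=N actual=N -> ctr[2]=0
Ev 8: PC=5 idx=2 pred=N actual=N -> ctr[2]=0
Ev 9: PC=5 idx=2 pred=N actual=N -> ctr[2]=0
Ev 10: PC=5 idx=2 pred=N actual=N -> ctr[2]=0
Ev 11: PC=5 idx=2 pred=N actual=T -> ctr[2]=1
Ev 12: PC=5 idx=2 pred=N actual=T -> ctr[2]=2
Ev 13: PC=5 idx=2 pred=T actual=N -> ctr[2]=1
Ev 14: PC=5 idx=2 pred=N actual=T -> ctr[2]=2

Answer: 0 1 2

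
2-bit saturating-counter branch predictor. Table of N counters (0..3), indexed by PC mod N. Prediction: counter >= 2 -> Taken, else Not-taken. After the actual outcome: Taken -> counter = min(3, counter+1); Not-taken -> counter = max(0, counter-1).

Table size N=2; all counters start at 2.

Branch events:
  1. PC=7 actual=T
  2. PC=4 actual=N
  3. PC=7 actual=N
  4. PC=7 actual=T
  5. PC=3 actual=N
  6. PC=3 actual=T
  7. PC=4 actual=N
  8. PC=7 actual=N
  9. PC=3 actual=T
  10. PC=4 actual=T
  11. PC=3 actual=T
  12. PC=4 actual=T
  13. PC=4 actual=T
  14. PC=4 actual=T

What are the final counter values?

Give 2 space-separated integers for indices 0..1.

Answer: 3 3

Derivation:
Ev 1: PC=7 idx=1 pred=T actual=T -> ctr[1]=3
Ev 2: PC=4 idx=0 pred=T actual=N -> ctr[0]=1
Ev 3: PC=7 idx=1 pred=T actual=N -> ctr[1]=2
Ev 4: PC=7 idx=1 pred=T actual=T -> ctr[1]=3
Ev 5: PC=3 idx=1 pred=T actual=N -> ctr[1]=2
Ev 6: PC=3 idx=1 pred=T actual=T -> ctr[1]=3
Ev 7: PC=4 idx=0 pred=N actual=N -> ctr[0]=0
Ev 8: PC=7 idx=1 pred=T actual=N -> ctr[1]=2
Ev 9: PC=3 idx=1 pred=T actual=T -> ctr[1]=3
Ev 10: PC=4 idx=0 pred=N actual=T -> ctr[0]=1
Ev 11: PC=3 idx=1 pred=T actual=T -> ctr[1]=3
Ev 12: PC=4 idx=0 pred=N actual=T -> ctr[0]=2
Ev 13: PC=4 idx=0 pred=T actual=T -> ctr[0]=3
Ev 14: PC=4 idx=0 pred=T actual=T -> ctr[0]=3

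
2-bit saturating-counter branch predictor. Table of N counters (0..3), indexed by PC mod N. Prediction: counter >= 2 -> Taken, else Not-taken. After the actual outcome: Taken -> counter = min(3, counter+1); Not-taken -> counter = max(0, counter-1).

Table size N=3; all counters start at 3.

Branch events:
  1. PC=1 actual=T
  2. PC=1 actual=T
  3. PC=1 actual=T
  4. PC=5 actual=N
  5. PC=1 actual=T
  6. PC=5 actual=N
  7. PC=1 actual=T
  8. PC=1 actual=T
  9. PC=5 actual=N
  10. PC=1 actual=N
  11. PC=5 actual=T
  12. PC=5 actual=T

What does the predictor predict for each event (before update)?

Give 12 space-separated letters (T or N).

Answer: T T T T T T T T N T N N

Derivation:
Ev 1: PC=1 idx=1 pred=T actual=T -> ctr[1]=3
Ev 2: PC=1 idx=1 pred=T actual=T -> ctr[1]=3
Ev 3: PC=1 idx=1 pred=T actual=T -> ctr[1]=3
Ev 4: PC=5 idx=2 pred=T actual=N -> ctr[2]=2
Ev 5: PC=1 idx=1 pred=T actual=T -> ctr[1]=3
Ev 6: PC=5 idx=2 pred=T actual=N -> ctr[2]=1
Ev 7: PC=1 idx=1 pred=T actual=T -> ctr[1]=3
Ev 8: PC=1 idx=1 pred=T actual=T -> ctr[1]=3
Ev 9: PC=5 idx=2 pred=N actual=N -> ctr[2]=0
Ev 10: PC=1 idx=1 pred=T actual=N -> ctr[1]=2
Ev 11: PC=5 idx=2 pred=N actual=T -> ctr[2]=1
Ev 12: PC=5 idx=2 pred=N actual=T -> ctr[2]=2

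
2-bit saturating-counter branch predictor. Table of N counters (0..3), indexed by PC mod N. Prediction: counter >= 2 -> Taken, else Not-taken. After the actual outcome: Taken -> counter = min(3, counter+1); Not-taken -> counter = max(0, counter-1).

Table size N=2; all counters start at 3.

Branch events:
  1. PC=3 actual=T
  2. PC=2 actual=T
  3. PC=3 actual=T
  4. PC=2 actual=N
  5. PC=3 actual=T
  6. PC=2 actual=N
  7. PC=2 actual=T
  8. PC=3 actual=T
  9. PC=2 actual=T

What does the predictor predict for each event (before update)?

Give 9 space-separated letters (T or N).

Ev 1: PC=3 idx=1 pred=T actual=T -> ctr[1]=3
Ev 2: PC=2 idx=0 pred=T actual=T -> ctr[0]=3
Ev 3: PC=3 idx=1 pred=T actual=T -> ctr[1]=3
Ev 4: PC=2 idx=0 pred=T actual=N -> ctr[0]=2
Ev 5: PC=3 idx=1 pred=T actual=T -> ctr[1]=3
Ev 6: PC=2 idx=0 pred=T actual=N -> ctr[0]=1
Ev 7: PC=2 idx=0 pred=N actual=T -> ctr[0]=2
Ev 8: PC=3 idx=1 pred=T actual=T -> ctr[1]=3
Ev 9: PC=2 idx=0 pred=T actual=T -> ctr[0]=3

Answer: T T T T T T N T T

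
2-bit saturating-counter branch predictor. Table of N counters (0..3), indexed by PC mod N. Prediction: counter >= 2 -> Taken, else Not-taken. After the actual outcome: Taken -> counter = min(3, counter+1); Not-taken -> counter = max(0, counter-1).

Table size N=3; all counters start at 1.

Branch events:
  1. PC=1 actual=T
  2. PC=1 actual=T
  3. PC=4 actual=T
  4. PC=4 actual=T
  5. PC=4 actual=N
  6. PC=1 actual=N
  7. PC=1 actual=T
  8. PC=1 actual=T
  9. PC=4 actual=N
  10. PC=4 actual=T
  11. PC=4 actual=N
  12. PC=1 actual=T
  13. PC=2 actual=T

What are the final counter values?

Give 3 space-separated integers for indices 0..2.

Ev 1: PC=1 idx=1 pred=N actual=T -> ctr[1]=2
Ev 2: PC=1 idx=1 pred=T actual=T -> ctr[1]=3
Ev 3: PC=4 idx=1 pred=T actual=T -> ctr[1]=3
Ev 4: PC=4 idx=1 pred=T actual=T -> ctr[1]=3
Ev 5: PC=4 idx=1 pred=T actual=N -> ctr[1]=2
Ev 6: PC=1 idx=1 pred=T actual=N -> ctr[1]=1
Ev 7: PC=1 idx=1 pred=N actual=T -> ctr[1]=2
Ev 8: PC=1 idx=1 pred=T actual=T -> ctr[1]=3
Ev 9: PC=4 idx=1 pred=T actual=N -> ctr[1]=2
Ev 10: PC=4 idx=1 pred=T actual=T -> ctr[1]=3
Ev 11: PC=4 idx=1 pred=T actual=N -> ctr[1]=2
Ev 12: PC=1 idx=1 pred=T actual=T -> ctr[1]=3
Ev 13: PC=2 idx=2 pred=N actual=T -> ctr[2]=2

Answer: 1 3 2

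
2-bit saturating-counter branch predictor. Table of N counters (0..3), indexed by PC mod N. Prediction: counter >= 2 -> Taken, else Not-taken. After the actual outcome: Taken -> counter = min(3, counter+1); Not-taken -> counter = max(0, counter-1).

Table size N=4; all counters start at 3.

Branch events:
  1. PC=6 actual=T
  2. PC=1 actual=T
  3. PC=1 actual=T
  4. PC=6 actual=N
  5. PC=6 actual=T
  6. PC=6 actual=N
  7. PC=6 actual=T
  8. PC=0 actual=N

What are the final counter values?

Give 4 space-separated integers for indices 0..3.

Answer: 2 3 3 3

Derivation:
Ev 1: PC=6 idx=2 pred=T actual=T -> ctr[2]=3
Ev 2: PC=1 idx=1 pred=T actual=T -> ctr[1]=3
Ev 3: PC=1 idx=1 pred=T actual=T -> ctr[1]=3
Ev 4: PC=6 idx=2 pred=T actual=N -> ctr[2]=2
Ev 5: PC=6 idx=2 pred=T actual=T -> ctr[2]=3
Ev 6: PC=6 idx=2 pred=T actual=N -> ctr[2]=2
Ev 7: PC=6 idx=2 pred=T actual=T -> ctr[2]=3
Ev 8: PC=0 idx=0 pred=T actual=N -> ctr[0]=2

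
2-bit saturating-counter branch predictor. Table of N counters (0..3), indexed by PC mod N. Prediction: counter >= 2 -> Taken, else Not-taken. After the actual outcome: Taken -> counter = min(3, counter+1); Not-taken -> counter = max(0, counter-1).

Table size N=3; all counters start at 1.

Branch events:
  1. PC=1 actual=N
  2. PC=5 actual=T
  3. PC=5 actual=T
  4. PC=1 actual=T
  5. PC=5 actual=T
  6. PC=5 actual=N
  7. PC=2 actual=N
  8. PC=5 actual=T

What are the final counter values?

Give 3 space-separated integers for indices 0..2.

Answer: 1 1 2

Derivation:
Ev 1: PC=1 idx=1 pred=N actual=N -> ctr[1]=0
Ev 2: PC=5 idx=2 pred=N actual=T -> ctr[2]=2
Ev 3: PC=5 idx=2 pred=T actual=T -> ctr[2]=3
Ev 4: PC=1 idx=1 pred=N actual=T -> ctr[1]=1
Ev 5: PC=5 idx=2 pred=T actual=T -> ctr[2]=3
Ev 6: PC=5 idx=2 pred=T actual=N -> ctr[2]=2
Ev 7: PC=2 idx=2 pred=T actual=N -> ctr[2]=1
Ev 8: PC=5 idx=2 pred=N actual=T -> ctr[2]=2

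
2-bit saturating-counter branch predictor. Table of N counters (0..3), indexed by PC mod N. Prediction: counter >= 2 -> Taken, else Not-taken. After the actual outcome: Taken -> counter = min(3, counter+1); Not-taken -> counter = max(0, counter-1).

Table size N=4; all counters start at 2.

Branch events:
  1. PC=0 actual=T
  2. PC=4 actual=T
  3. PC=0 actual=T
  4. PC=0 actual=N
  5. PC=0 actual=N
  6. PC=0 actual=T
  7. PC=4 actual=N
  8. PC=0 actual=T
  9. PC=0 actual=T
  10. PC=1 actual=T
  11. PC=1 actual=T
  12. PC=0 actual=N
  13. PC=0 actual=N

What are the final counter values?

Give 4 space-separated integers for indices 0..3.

Answer: 1 3 2 2

Derivation:
Ev 1: PC=0 idx=0 pred=T actual=T -> ctr[0]=3
Ev 2: PC=4 idx=0 pred=T actual=T -> ctr[0]=3
Ev 3: PC=0 idx=0 pred=T actual=T -> ctr[0]=3
Ev 4: PC=0 idx=0 pred=T actual=N -> ctr[0]=2
Ev 5: PC=0 idx=0 pred=T actual=N -> ctr[0]=1
Ev 6: PC=0 idx=0 pred=N actual=T -> ctr[0]=2
Ev 7: PC=4 idx=0 pred=T actual=N -> ctr[0]=1
Ev 8: PC=0 idx=0 pred=N actual=T -> ctr[0]=2
Ev 9: PC=0 idx=0 pred=T actual=T -> ctr[0]=3
Ev 10: PC=1 idx=1 pred=T actual=T -> ctr[1]=3
Ev 11: PC=1 idx=1 pred=T actual=T -> ctr[1]=3
Ev 12: PC=0 idx=0 pred=T actual=N -> ctr[0]=2
Ev 13: PC=0 idx=0 pred=T actual=N -> ctr[0]=1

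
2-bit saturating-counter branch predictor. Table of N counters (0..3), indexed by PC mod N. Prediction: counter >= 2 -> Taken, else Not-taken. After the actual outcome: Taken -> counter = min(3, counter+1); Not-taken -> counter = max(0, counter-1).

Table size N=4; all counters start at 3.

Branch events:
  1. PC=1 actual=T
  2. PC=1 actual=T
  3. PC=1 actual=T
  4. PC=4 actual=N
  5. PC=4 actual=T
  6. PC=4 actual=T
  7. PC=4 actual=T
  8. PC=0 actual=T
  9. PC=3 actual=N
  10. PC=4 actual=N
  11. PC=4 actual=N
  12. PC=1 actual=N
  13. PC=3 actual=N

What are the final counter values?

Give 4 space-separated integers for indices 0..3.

Answer: 1 2 3 1

Derivation:
Ev 1: PC=1 idx=1 pred=T actual=T -> ctr[1]=3
Ev 2: PC=1 idx=1 pred=T actual=T -> ctr[1]=3
Ev 3: PC=1 idx=1 pred=T actual=T -> ctr[1]=3
Ev 4: PC=4 idx=0 pred=T actual=N -> ctr[0]=2
Ev 5: PC=4 idx=0 pred=T actual=T -> ctr[0]=3
Ev 6: PC=4 idx=0 pred=T actual=T -> ctr[0]=3
Ev 7: PC=4 idx=0 pred=T actual=T -> ctr[0]=3
Ev 8: PC=0 idx=0 pred=T actual=T -> ctr[0]=3
Ev 9: PC=3 idx=3 pred=T actual=N -> ctr[3]=2
Ev 10: PC=4 idx=0 pred=T actual=N -> ctr[0]=2
Ev 11: PC=4 idx=0 pred=T actual=N -> ctr[0]=1
Ev 12: PC=1 idx=1 pred=T actual=N -> ctr[1]=2
Ev 13: PC=3 idx=3 pred=T actual=N -> ctr[3]=1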